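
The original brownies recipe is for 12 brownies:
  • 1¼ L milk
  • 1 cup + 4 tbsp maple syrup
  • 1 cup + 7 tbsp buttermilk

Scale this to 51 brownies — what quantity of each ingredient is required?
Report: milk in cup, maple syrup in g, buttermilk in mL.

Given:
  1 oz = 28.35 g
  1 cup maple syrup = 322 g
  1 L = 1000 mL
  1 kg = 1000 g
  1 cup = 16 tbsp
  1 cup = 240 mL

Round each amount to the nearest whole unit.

Scaling factor: 51/12 = 17/4 = 4.25.
milk: 1.25 L × 17/4 × 1000 mL/L ÷ 240 mL/cup ≈ 22 cup
maple syrup: (1 cup + 4 tbsp = 1.25 cup) × 17/4 × 322 g/cup ≈ 1711 g
buttermilk: (1 cup + 7 tbsp = 1.4375 cup) × 17/4 × 240 mL/cup ≈ 1466 mL

milk: 22 cup; maple syrup: 1711 g; buttermilk: 1466 mL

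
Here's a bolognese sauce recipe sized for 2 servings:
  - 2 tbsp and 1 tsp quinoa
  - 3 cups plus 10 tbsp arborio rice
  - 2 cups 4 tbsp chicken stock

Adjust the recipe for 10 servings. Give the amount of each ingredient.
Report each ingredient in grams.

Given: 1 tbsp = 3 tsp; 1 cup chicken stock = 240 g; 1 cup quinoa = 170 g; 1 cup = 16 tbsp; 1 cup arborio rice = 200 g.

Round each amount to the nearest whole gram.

quinoa: 124 g; arborio rice: 3625 g; chicken stock: 2700 g

Scaling factor: 10/2 = 5.
quinoa: (2 tbsp + 1 tsp = 7/3 tbsp) × 5 ÷ 16 tbsp/cup × 170 g/cup ≈ 124 g
arborio rice: (3 cup + 10 tbsp = 3.625 cup) × 5 × 200 g/cup = 3625 g
chicken stock: (2 cup + 4 tbsp = 2.25 cup) × 5 × 240 g/cup = 2700 g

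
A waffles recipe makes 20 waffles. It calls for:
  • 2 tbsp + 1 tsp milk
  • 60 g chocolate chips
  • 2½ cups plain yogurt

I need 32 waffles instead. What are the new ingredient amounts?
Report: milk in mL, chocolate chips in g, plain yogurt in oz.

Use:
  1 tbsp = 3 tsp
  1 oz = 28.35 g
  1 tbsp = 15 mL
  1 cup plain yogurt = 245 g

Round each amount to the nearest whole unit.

Scaling factor: 32/20 = 8/5 = 1.6.
milk: (2 tbsp + 1 tsp = 7/3 tbsp) × 8/5 × 15 mL/tbsp = 56 mL
chocolate chips: 60 g × 8/5 = 96 g
plain yogurt: 2.5 cup × 8/5 × 245 g/cup ÷ 28.35 g/oz ≈ 35 oz

milk: 56 mL; chocolate chips: 96 g; plain yogurt: 35 oz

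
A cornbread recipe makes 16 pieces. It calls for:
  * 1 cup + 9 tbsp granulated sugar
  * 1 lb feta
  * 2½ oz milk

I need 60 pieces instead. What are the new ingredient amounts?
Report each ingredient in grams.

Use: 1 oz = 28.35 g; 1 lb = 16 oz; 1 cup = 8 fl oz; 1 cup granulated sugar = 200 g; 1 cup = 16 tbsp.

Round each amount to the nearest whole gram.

granulated sugar: 1172 g; feta: 1701 g; milk: 266 g

Scaling factor: 60/16 = 15/4 = 3.75.
granulated sugar: (1 cup + 9 tbsp = 1.5625 cup) × 15/4 × 200 g/cup ≈ 1172 g
feta: 1 lb × 15/4 × 16 oz/lb × 28.35 g/oz = 1701 g
milk: 2.5 oz × 15/4 × 28.35 g/oz ≈ 266 g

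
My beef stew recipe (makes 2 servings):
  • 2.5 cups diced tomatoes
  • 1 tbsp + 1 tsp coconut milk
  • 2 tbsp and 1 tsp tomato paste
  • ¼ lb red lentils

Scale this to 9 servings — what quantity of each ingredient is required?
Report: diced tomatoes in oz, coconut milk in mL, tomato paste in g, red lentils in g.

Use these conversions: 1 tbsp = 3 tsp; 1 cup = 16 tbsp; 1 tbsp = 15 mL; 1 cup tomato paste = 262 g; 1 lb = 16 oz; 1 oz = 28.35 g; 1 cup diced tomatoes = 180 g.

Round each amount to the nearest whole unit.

Scaling factor: 9/2 = 4.5.
diced tomatoes: 2.5 cup × 9/2 × 180 g/cup ÷ 28.35 g/oz ≈ 71 oz
coconut milk: (1 tbsp + 1 tsp = 4/3 tbsp) × 9/2 × 15 mL/tbsp = 90 mL
tomato paste: (2 tbsp + 1 tsp = 7/3 tbsp) × 9/2 ÷ 16 tbsp/cup × 262 g/cup ≈ 172 g
red lentils: 0.25 lb × 9/2 × 16 oz/lb × 28.35 g/oz ≈ 510 g

diced tomatoes: 71 oz; coconut milk: 90 mL; tomato paste: 172 g; red lentils: 510 g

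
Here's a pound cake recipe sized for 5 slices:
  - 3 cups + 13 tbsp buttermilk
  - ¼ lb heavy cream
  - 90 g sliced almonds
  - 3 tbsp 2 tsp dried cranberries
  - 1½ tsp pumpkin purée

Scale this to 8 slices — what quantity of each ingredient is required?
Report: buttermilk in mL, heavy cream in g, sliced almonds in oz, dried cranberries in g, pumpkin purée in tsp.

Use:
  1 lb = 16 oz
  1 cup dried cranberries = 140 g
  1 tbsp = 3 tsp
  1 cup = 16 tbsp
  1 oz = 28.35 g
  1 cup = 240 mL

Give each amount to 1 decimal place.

buttermilk: 1464.0 mL; heavy cream: 181.4 g; sliced almonds: 5.1 oz; dried cranberries: 51.3 g; pumpkin purée: 2.4 tsp

Scaling factor: 8/5 = 1.6.
buttermilk: (3 cup + 13 tbsp = 3.8125 cup) × 8/5 × 240 mL/cup = 1464.0 mL
heavy cream: 0.25 lb × 8/5 × 16 oz/lb × 28.35 g/oz ≈ 181.4 g
sliced almonds: 90 g × 8/5 ÷ 28.35 g/oz ≈ 5.1 oz
dried cranberries: (3 tbsp + 2 tsp = 11/3 tbsp) × 8/5 ÷ 16 tbsp/cup × 140 g/cup ≈ 51.3 g
pumpkin purée: 1.5 tsp × 8/5 = 2.4 tsp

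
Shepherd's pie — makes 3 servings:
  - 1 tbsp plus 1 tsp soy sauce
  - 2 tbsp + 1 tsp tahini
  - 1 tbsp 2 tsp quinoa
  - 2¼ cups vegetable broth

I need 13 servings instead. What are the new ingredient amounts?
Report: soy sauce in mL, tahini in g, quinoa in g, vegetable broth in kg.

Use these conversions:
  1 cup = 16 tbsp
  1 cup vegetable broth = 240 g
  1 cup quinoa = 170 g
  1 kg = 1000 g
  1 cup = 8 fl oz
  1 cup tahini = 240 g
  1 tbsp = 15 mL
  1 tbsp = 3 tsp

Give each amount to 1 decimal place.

soy sauce: 86.7 mL; tahini: 151.7 g; quinoa: 76.7 g; vegetable broth: 2.3 kg

Scaling factor: 13/3.
soy sauce: (1 tbsp + 1 tsp = 4/3 tbsp) × 13/3 × 15 mL/tbsp ≈ 86.7 mL
tahini: (2 tbsp + 1 tsp = 7/3 tbsp) × 13/3 ÷ 16 tbsp/cup × 240 g/cup ≈ 151.7 g
quinoa: (1 tbsp + 2 tsp = 5/3 tbsp) × 13/3 ÷ 16 tbsp/cup × 170 g/cup ≈ 76.7 g
vegetable broth: 2.25 cup × 13/3 × 240 g/cup ÷ 1000 g/kg ≈ 2.3 kg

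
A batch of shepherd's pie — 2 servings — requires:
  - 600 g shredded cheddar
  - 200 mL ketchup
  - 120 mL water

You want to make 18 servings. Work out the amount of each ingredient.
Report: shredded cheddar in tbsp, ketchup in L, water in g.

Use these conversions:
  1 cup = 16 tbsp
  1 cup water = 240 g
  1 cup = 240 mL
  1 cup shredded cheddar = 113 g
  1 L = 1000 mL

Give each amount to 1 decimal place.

shredded cheddar: 764.6 tbsp; ketchup: 1.8 L; water: 1080.0 g

Scaling factor: 18/2 = 9.
shredded cheddar: 600 g × 9 ÷ 113 g/cup × 16 tbsp/cup ≈ 764.6 tbsp
ketchup: 200 mL × 9 ÷ 1000 mL/L = 1.8 L
water: 120 mL × 9 ÷ 240 mL/cup × 240 g/cup = 1080.0 g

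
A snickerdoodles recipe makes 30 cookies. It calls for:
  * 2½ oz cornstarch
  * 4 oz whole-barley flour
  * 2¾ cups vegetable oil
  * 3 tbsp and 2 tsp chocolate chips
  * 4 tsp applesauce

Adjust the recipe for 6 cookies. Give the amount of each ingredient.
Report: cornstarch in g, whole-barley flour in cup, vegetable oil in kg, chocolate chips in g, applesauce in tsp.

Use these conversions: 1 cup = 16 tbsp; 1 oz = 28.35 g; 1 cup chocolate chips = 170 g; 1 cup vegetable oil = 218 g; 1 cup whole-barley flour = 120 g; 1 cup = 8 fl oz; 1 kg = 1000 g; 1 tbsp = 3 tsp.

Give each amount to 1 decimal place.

Scaling factor: 6/30 = 1/5 = 0.2.
cornstarch: 2.5 oz × 1/5 × 28.35 g/oz ≈ 14.2 g
whole-barley flour: 4 oz × 1/5 × 28.35 g/oz ÷ 120 g/cup ≈ 0.2 cup
vegetable oil: 2.75 cup × 1/5 × 218 g/cup ÷ 1000 g/kg ≈ 0.1 kg
chocolate chips: (3 tbsp + 2 tsp = 11/3 tbsp) × 1/5 ÷ 16 tbsp/cup × 170 g/cup ≈ 7.8 g
applesauce: 4 tsp × 1/5 = 0.8 tsp

cornstarch: 14.2 g; whole-barley flour: 0.2 cup; vegetable oil: 0.1 kg; chocolate chips: 7.8 g; applesauce: 0.8 tsp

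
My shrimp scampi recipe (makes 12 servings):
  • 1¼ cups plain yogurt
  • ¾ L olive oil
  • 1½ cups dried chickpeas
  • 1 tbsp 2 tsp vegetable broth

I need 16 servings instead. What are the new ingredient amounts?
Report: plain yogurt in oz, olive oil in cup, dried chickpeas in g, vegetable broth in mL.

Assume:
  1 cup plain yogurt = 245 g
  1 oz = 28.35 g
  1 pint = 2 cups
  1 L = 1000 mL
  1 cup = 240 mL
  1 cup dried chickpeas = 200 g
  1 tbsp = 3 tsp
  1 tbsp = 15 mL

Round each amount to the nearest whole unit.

plain yogurt: 14 oz; olive oil: 4 cup; dried chickpeas: 400 g; vegetable broth: 33 mL

Scaling factor: 16/12 = 4/3.
plain yogurt: 1.25 cup × 4/3 × 245 g/cup ÷ 28.35 g/oz ≈ 14 oz
olive oil: 0.75 L × 4/3 × 1000 mL/L ÷ 240 mL/cup ≈ 4 cup
dried chickpeas: 1.5 cup × 4/3 × 200 g/cup = 400 g
vegetable broth: (1 tbsp + 2 tsp = 5/3 tbsp) × 4/3 × 15 mL/tbsp ≈ 33 mL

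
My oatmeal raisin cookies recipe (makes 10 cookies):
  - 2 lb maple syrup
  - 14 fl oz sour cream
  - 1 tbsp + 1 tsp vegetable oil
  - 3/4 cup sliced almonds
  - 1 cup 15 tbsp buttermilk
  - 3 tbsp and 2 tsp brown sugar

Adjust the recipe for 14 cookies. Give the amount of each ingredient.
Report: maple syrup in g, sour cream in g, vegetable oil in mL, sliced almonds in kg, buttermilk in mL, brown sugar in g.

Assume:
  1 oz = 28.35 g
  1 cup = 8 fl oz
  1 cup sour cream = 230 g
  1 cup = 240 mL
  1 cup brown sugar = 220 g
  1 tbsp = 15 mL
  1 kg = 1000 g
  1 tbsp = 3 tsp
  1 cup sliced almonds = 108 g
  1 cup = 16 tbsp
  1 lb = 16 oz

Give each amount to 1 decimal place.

maple syrup: 1270.1 g; sour cream: 563.5 g; vegetable oil: 28.0 mL; sliced almonds: 0.1 kg; buttermilk: 651.0 mL; brown sugar: 70.6 g

Scaling factor: 14/10 = 7/5 = 1.4.
maple syrup: 2 lb × 7/5 × 16 oz/lb × 28.35 g/oz ≈ 1270.1 g
sour cream: 14 fl oz × 7/5 ÷ 8 fl oz/cup × 230 g/cup = 563.5 g
vegetable oil: (1 tbsp + 1 tsp = 4/3 tbsp) × 7/5 × 15 mL/tbsp = 28.0 mL
sliced almonds: 0.75 cup × 7/5 × 108 g/cup ÷ 1000 g/kg ≈ 0.1 kg
buttermilk: (1 cup + 15 tbsp = 1.9375 cup) × 7/5 × 240 mL/cup = 651.0 mL
brown sugar: (3 tbsp + 2 tsp = 11/3 tbsp) × 7/5 ÷ 16 tbsp/cup × 220 g/cup ≈ 70.6 g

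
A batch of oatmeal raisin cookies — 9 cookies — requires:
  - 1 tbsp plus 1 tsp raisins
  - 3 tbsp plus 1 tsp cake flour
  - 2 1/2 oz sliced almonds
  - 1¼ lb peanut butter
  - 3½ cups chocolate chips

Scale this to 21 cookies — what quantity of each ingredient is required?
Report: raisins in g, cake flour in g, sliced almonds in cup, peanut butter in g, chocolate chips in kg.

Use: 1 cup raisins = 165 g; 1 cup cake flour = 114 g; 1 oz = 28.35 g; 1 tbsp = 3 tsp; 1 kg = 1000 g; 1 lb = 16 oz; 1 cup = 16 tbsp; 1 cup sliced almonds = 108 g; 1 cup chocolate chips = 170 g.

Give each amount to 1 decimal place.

raisins: 32.1 g; cake flour: 55.4 g; sliced almonds: 1.5 cup; peanut butter: 1323.0 g; chocolate chips: 1.4 kg

Scaling factor: 21/9 = 7/3.
raisins: (1 tbsp + 1 tsp = 4/3 tbsp) × 7/3 ÷ 16 tbsp/cup × 165 g/cup ≈ 32.1 g
cake flour: (3 tbsp + 1 tsp = 10/3 tbsp) × 7/3 ÷ 16 tbsp/cup × 114 g/cup ≈ 55.4 g
sliced almonds: 2.5 oz × 7/3 × 28.35 g/oz ÷ 108 g/cup ≈ 1.5 cup
peanut butter: 1.25 lb × 7/3 × 16 oz/lb × 28.35 g/oz = 1323.0 g
chocolate chips: 3.5 cup × 7/3 × 170 g/cup ÷ 1000 g/kg ≈ 1.4 kg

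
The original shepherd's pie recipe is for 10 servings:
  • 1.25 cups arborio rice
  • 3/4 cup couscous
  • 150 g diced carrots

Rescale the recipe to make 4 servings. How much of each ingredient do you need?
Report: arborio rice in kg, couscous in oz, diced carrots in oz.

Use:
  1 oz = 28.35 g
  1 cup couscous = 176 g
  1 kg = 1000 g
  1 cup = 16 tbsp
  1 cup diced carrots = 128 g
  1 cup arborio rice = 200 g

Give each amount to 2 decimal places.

Scaling factor: 4/10 = 2/5 = 0.4.
arborio rice: 1.25 cup × 2/5 × 200 g/cup ÷ 1000 g/kg = 0.10 kg
couscous: 0.75 cup × 2/5 × 176 g/cup ÷ 28.35 g/oz ≈ 1.86 oz
diced carrots: 150 g × 2/5 ÷ 28.35 g/oz ≈ 2.12 oz

arborio rice: 0.10 kg; couscous: 1.86 oz; diced carrots: 2.12 oz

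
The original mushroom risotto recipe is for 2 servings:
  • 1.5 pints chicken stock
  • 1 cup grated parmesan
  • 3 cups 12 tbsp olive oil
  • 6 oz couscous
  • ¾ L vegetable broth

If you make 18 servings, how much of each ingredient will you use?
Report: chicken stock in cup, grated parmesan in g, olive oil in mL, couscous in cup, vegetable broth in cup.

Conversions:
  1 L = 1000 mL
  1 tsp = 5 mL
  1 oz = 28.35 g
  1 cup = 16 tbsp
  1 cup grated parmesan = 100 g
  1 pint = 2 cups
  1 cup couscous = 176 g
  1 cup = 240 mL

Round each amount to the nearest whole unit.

chicken stock: 27 cup; grated parmesan: 900 g; olive oil: 8100 mL; couscous: 9 cup; vegetable broth: 28 cup

Scaling factor: 18/2 = 9.
chicken stock: 1.5 pint × 9 × 2 cup/pint = 27 cup
grated parmesan: 1 cup × 9 × 100 g/cup = 900 g
olive oil: (3 cup + 12 tbsp = 3.75 cup) × 9 × 240 mL/cup = 8100 mL
couscous: 6 oz × 9 × 28.35 g/oz ÷ 176 g/cup ≈ 9 cup
vegetable broth: 0.75 L × 9 × 1000 mL/L ÷ 240 mL/cup ≈ 28 cup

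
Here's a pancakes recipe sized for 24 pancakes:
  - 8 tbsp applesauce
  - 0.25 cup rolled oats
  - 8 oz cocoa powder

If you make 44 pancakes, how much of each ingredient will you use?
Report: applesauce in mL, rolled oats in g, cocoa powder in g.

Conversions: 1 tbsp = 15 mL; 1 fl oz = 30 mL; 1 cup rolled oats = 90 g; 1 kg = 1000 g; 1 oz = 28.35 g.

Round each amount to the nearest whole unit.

applesauce: 220 mL; rolled oats: 41 g; cocoa powder: 416 g

Scaling factor: 44/24 = 11/6.
applesauce: 8 tbsp × 11/6 × 15 mL/tbsp = 220 mL
rolled oats: 0.25 cup × 11/6 × 90 g/cup ≈ 41 g
cocoa powder: 8 oz × 11/6 × 28.35 g/oz ≈ 416 g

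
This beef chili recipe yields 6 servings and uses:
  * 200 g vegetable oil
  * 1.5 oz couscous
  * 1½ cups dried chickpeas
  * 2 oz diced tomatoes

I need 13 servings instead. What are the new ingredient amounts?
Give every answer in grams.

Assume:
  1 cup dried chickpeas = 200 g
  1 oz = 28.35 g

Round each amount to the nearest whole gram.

vegetable oil: 433 g; couscous: 92 g; dried chickpeas: 650 g; diced tomatoes: 123 g

Scaling factor: 13/6.
vegetable oil: 200 g × 13/6 ≈ 433 g
couscous: 1.5 oz × 13/6 × 28.35 g/oz ≈ 92 g
dried chickpeas: 1.5 cup × 13/6 × 200 g/cup = 650 g
diced tomatoes: 2 oz × 13/6 × 28.35 g/oz ≈ 123 g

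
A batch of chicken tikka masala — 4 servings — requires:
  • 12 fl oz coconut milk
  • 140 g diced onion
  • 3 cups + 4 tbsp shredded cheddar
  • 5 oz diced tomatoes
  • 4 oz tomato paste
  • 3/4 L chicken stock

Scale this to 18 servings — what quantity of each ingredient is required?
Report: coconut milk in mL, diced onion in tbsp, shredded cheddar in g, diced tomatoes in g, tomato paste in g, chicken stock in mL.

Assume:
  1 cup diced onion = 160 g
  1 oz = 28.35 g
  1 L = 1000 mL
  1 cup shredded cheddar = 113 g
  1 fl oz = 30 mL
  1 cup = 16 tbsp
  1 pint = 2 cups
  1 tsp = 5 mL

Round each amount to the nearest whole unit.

coconut milk: 1620 mL; diced onion: 63 tbsp; shredded cheddar: 1653 g; diced tomatoes: 638 g; tomato paste: 510 g; chicken stock: 3375 mL

Scaling factor: 18/4 = 9/2 = 4.5.
coconut milk: 12 fl oz × 9/2 × 30 mL/fl oz = 1620 mL
diced onion: 140 g × 9/2 ÷ 160 g/cup × 16 tbsp/cup = 63 tbsp
shredded cheddar: (3 cup + 4 tbsp = 3.25 cup) × 9/2 × 113 g/cup ≈ 1653 g
diced tomatoes: 5 oz × 9/2 × 28.35 g/oz ≈ 638 g
tomato paste: 4 oz × 9/2 × 28.35 g/oz ≈ 510 g
chicken stock: 0.75 L × 9/2 × 1000 mL/L = 3375 mL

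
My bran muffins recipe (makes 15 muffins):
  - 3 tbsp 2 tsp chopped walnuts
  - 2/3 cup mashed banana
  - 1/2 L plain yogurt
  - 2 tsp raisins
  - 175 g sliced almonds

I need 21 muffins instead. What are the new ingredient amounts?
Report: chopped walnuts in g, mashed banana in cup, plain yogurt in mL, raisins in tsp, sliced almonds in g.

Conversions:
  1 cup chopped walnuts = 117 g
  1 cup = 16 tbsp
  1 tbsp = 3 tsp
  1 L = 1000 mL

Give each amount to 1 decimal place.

chopped walnuts: 37.5 g; mashed banana: 0.9 cup; plain yogurt: 700.0 mL; raisins: 2.8 tsp; sliced almonds: 245.0 g

Scaling factor: 21/15 = 7/5 = 1.4.
chopped walnuts: (3 tbsp + 2 tsp = 11/3 tbsp) × 7/5 ÷ 16 tbsp/cup × 117 g/cup ≈ 37.5 g
mashed banana: 2/3 cup × 7/5 ≈ 0.9 cup
plain yogurt: 0.5 L × 7/5 × 1000 mL/L = 700.0 mL
raisins: 2 tsp × 7/5 = 2.8 tsp
sliced almonds: 175 g × 7/5 = 245.0 g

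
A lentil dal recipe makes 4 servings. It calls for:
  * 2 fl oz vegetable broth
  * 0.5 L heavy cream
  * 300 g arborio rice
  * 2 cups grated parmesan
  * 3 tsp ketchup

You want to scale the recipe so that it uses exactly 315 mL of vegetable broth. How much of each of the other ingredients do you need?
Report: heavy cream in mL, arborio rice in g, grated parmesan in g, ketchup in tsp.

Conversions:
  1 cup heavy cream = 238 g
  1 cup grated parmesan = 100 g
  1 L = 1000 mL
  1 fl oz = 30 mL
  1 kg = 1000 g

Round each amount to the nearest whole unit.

heavy cream: 2625 mL; arborio rice: 1575 g; grated parmesan: 1050 g; ketchup: 16 tsp

The original recipe has 60 mL of vegetable broth, so the scaling factor is 315 ÷ 60 = 21/4 = 5.25.
heavy cream: 0.5 L × 21/4 × 1000 mL/L = 2625 mL
arborio rice: 300 g × 21/4 = 1575 g
grated parmesan: 2 cup × 21/4 × 100 g/cup = 1050 g
ketchup: 3 tsp × 21/4 ≈ 16 tsp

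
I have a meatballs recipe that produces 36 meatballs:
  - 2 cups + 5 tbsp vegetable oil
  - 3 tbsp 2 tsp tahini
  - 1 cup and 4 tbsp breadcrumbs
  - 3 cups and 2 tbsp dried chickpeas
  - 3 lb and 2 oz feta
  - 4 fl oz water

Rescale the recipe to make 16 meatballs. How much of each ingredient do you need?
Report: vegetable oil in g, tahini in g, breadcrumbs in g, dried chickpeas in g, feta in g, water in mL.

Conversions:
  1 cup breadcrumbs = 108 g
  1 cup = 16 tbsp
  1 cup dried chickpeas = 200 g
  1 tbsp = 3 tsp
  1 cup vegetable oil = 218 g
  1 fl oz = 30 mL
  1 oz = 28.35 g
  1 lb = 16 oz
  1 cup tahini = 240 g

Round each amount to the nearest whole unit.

vegetable oil: 224 g; tahini: 24 g; breadcrumbs: 60 g; dried chickpeas: 278 g; feta: 630 g; water: 53 mL

Scaling factor: 16/36 = 4/9.
vegetable oil: (2 cup + 5 tbsp = 2.3125 cup) × 4/9 × 218 g/cup ≈ 224 g
tahini: (3 tbsp + 2 tsp = 11/3 tbsp) × 4/9 ÷ 16 tbsp/cup × 240 g/cup ≈ 24 g
breadcrumbs: (1 cup + 4 tbsp = 1.25 cup) × 4/9 × 108 g/cup = 60 g
dried chickpeas: (3 cup + 2 tbsp = 3.125 cup) × 4/9 × 200 g/cup ≈ 278 g
feta: (3 lb + 2 oz = 3.125 lb) × 4/9 × 16 oz/lb × 28.35 g/oz = 630 g
water: 4 fl oz × 4/9 × 30 mL/fl oz ≈ 53 mL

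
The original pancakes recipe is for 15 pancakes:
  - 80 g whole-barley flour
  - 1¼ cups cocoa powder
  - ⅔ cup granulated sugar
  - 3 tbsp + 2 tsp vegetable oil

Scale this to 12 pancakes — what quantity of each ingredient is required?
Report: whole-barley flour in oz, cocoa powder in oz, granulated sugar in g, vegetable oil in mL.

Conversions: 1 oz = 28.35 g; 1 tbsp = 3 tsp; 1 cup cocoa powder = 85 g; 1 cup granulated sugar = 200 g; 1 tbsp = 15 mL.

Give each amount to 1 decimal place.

Scaling factor: 12/15 = 4/5 = 0.8.
whole-barley flour: 80 g × 4/5 ÷ 28.35 g/oz ≈ 2.3 oz
cocoa powder: 1.25 cup × 4/5 × 85 g/cup ÷ 28.35 g/oz ≈ 3.0 oz
granulated sugar: 2/3 cup × 4/5 × 200 g/cup ≈ 106.7 g
vegetable oil: (3 tbsp + 2 tsp = 11/3 tbsp) × 4/5 × 15 mL/tbsp = 44.0 mL

whole-barley flour: 2.3 oz; cocoa powder: 3.0 oz; granulated sugar: 106.7 g; vegetable oil: 44.0 mL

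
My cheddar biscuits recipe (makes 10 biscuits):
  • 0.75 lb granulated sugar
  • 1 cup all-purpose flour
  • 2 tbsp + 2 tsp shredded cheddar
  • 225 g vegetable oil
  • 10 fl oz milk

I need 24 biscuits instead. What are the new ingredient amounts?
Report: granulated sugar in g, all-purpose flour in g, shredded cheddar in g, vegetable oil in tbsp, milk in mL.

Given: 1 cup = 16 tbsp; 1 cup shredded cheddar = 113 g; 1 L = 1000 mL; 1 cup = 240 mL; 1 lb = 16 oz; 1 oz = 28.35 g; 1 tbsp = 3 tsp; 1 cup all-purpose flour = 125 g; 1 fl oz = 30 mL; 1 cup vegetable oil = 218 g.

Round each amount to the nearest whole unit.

Scaling factor: 24/10 = 12/5 = 2.4.
granulated sugar: 0.75 lb × 12/5 × 16 oz/lb × 28.35 g/oz ≈ 816 g
all-purpose flour: 1 cup × 12/5 × 125 g/cup = 300 g
shredded cheddar: (2 tbsp + 2 tsp = 8/3 tbsp) × 12/5 ÷ 16 tbsp/cup × 113 g/cup ≈ 45 g
vegetable oil: 225 g × 12/5 ÷ 218 g/cup × 16 tbsp/cup ≈ 40 tbsp
milk: 10 fl oz × 12/5 × 30 mL/fl oz = 720 mL

granulated sugar: 816 g; all-purpose flour: 300 g; shredded cheddar: 45 g; vegetable oil: 40 tbsp; milk: 720 mL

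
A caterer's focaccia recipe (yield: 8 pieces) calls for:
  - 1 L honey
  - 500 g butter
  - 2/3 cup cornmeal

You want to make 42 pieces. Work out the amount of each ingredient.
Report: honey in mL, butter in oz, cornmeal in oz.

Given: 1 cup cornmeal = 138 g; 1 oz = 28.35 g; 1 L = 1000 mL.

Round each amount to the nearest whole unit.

honey: 5250 mL; butter: 93 oz; cornmeal: 17 oz

Scaling factor: 42/8 = 21/4 = 5.25.
honey: 1 L × 21/4 × 1000 mL/L = 5250 mL
butter: 500 g × 21/4 ÷ 28.35 g/oz ≈ 93 oz
cornmeal: 2/3 cup × 21/4 × 138 g/cup ÷ 28.35 g/oz ≈ 17 oz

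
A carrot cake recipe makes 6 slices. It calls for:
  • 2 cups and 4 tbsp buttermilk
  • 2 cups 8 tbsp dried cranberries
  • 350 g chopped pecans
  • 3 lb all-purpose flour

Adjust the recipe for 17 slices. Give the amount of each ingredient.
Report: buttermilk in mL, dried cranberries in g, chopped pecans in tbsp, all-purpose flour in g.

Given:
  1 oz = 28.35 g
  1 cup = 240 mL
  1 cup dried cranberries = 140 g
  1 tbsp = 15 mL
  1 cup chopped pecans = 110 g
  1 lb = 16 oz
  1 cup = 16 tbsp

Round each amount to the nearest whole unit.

buttermilk: 1530 mL; dried cranberries: 992 g; chopped pecans: 144 tbsp; all-purpose flour: 3856 g

Scaling factor: 17/6.
buttermilk: (2 cup + 4 tbsp = 2.25 cup) × 17/6 × 240 mL/cup = 1530 mL
dried cranberries: (2 cup + 8 tbsp = 2.5 cup) × 17/6 × 140 g/cup ≈ 992 g
chopped pecans: 350 g × 17/6 ÷ 110 g/cup × 16 tbsp/cup ≈ 144 tbsp
all-purpose flour: 3 lb × 17/6 × 16 oz/lb × 28.35 g/oz ≈ 3856 g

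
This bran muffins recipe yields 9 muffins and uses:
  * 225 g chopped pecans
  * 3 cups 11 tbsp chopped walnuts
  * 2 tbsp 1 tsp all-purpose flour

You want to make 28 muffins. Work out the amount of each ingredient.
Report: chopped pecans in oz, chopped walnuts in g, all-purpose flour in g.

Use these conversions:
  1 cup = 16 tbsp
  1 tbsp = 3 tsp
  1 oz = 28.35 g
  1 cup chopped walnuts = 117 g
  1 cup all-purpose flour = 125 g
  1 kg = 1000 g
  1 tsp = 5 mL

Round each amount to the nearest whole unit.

Scaling factor: 28/9.
chopped pecans: 225 g × 28/9 ÷ 28.35 g/oz ≈ 25 oz
chopped walnuts: (3 cup + 11 tbsp = 3.6875 cup) × 28/9 × 117 g/cup ≈ 1342 g
all-purpose flour: (2 tbsp + 1 tsp = 7/3 tbsp) × 28/9 ÷ 16 tbsp/cup × 125 g/cup ≈ 57 g

chopped pecans: 25 oz; chopped walnuts: 1342 g; all-purpose flour: 57 g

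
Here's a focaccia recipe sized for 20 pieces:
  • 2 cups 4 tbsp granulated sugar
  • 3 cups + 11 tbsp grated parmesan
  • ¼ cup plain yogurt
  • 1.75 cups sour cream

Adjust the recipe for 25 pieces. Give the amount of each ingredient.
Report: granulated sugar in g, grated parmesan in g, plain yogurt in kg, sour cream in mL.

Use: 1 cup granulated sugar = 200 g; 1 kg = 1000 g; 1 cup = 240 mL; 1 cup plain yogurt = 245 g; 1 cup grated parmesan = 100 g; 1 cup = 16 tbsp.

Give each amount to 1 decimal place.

granulated sugar: 562.5 g; grated parmesan: 460.9 g; plain yogurt: 0.1 kg; sour cream: 525.0 mL

Scaling factor: 25/20 = 5/4 = 1.25.
granulated sugar: (2 cup + 4 tbsp = 2.25 cup) × 5/4 × 200 g/cup = 562.5 g
grated parmesan: (3 cup + 11 tbsp = 3.6875 cup) × 5/4 × 100 g/cup ≈ 460.9 g
plain yogurt: 0.25 cup × 5/4 × 245 g/cup ÷ 1000 g/kg ≈ 0.1 kg
sour cream: 1.75 cup × 5/4 × 240 mL/cup = 525.0 mL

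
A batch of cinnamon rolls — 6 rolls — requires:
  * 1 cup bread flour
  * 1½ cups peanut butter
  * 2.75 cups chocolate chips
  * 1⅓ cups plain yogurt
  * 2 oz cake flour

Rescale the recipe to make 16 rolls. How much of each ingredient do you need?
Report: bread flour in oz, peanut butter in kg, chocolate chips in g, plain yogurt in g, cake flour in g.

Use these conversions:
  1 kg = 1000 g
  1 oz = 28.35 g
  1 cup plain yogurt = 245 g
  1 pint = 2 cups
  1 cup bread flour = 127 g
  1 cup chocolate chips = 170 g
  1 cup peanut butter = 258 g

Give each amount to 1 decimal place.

Scaling factor: 16/6 = 8/3.
bread flour: 1 cup × 8/3 × 127 g/cup ÷ 28.35 g/oz ≈ 11.9 oz
peanut butter: 1.5 cup × 8/3 × 258 g/cup ÷ 1000 g/kg ≈ 1.0 kg
chocolate chips: 2.75 cup × 8/3 × 170 g/cup ≈ 1246.7 g
plain yogurt: 4/3 cup × 8/3 × 245 g/cup ≈ 871.1 g
cake flour: 2 oz × 8/3 × 28.35 g/oz = 151.2 g

bread flour: 11.9 oz; peanut butter: 1.0 kg; chocolate chips: 1246.7 g; plain yogurt: 871.1 g; cake flour: 151.2 g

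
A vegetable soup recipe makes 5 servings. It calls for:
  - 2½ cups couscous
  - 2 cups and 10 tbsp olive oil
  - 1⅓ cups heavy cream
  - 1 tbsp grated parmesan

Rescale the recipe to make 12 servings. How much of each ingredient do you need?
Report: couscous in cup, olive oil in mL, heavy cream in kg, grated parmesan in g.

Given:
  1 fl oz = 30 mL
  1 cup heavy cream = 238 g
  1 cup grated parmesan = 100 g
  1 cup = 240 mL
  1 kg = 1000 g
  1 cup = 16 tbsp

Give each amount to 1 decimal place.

Scaling factor: 12/5 = 2.4.
couscous: 2.5 cup × 12/5 = 6.0 cup
olive oil: (2 cup + 10 tbsp = 2.625 cup) × 12/5 × 240 mL/cup = 1512.0 mL
heavy cream: 4/3 cup × 12/5 × 238 g/cup ÷ 1000 g/kg ≈ 0.8 kg
grated parmesan: 1 tbsp × 12/5 ÷ 16 tbsp/cup × 100 g/cup = 15.0 g

couscous: 6.0 cup; olive oil: 1512.0 mL; heavy cream: 0.8 kg; grated parmesan: 15.0 g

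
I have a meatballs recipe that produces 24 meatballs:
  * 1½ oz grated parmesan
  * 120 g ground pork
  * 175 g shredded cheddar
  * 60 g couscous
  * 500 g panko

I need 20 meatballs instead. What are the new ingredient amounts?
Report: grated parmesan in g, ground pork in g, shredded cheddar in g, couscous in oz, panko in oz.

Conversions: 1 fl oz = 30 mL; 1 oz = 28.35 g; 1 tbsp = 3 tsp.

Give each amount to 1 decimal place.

grated parmesan: 35.4 g; ground pork: 100.0 g; shredded cheddar: 145.8 g; couscous: 1.8 oz; panko: 14.7 oz

Scaling factor: 20/24 = 5/6.
grated parmesan: 1.5 oz × 5/6 × 28.35 g/oz ≈ 35.4 g
ground pork: 120 g × 5/6 = 100.0 g
shredded cheddar: 175 g × 5/6 ≈ 145.8 g
couscous: 60 g × 5/6 ÷ 28.35 g/oz ≈ 1.8 oz
panko: 500 g × 5/6 ÷ 28.35 g/oz ≈ 14.7 oz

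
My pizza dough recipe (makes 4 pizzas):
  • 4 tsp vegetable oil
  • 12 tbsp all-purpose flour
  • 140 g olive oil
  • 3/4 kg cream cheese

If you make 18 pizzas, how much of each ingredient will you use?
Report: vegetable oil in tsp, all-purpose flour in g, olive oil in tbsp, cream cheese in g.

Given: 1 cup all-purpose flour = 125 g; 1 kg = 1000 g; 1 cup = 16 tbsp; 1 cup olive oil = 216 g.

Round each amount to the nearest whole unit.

Scaling factor: 18/4 = 9/2 = 4.5.
vegetable oil: 4 tsp × 9/2 = 18 tsp
all-purpose flour: 12 tbsp × 9/2 ÷ 16 tbsp/cup × 125 g/cup ≈ 422 g
olive oil: 140 g × 9/2 ÷ 216 g/cup × 16 tbsp/cup ≈ 47 tbsp
cream cheese: 0.75 kg × 9/2 × 1000 g/kg = 3375 g

vegetable oil: 18 tsp; all-purpose flour: 422 g; olive oil: 47 tbsp; cream cheese: 3375 g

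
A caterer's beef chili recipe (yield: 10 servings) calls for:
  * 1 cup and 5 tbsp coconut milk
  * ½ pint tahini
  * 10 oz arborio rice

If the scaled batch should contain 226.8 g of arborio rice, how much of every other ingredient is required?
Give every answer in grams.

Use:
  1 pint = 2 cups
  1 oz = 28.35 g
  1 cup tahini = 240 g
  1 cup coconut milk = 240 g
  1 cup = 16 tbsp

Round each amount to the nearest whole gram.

The original recipe has 283.5 g of arborio rice, so the scaling factor is 226.8 ÷ 283.5 = 4/5 = 0.8.
coconut milk: (1 cup + 5 tbsp = 1.3125 cup) × 4/5 × 240 g/cup = 252 g
tahini: 0.5 pint × 4/5 × 2 cup/pint × 240 g/cup = 192 g

coconut milk: 252 g; tahini: 192 g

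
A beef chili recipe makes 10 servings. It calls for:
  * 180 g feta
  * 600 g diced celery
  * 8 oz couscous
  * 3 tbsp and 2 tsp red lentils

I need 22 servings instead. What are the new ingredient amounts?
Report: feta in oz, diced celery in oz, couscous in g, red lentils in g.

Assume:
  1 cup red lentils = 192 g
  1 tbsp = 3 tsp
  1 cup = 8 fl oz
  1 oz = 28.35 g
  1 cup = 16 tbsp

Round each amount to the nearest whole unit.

feta: 14 oz; diced celery: 47 oz; couscous: 499 g; red lentils: 97 g

Scaling factor: 22/10 = 11/5 = 2.2.
feta: 180 g × 11/5 ÷ 28.35 g/oz ≈ 14 oz
diced celery: 600 g × 11/5 ÷ 28.35 g/oz ≈ 47 oz
couscous: 8 oz × 11/5 × 28.35 g/oz ≈ 499 g
red lentils: (3 tbsp + 2 tsp = 11/3 tbsp) × 11/5 ÷ 16 tbsp/cup × 192 g/cup ≈ 97 g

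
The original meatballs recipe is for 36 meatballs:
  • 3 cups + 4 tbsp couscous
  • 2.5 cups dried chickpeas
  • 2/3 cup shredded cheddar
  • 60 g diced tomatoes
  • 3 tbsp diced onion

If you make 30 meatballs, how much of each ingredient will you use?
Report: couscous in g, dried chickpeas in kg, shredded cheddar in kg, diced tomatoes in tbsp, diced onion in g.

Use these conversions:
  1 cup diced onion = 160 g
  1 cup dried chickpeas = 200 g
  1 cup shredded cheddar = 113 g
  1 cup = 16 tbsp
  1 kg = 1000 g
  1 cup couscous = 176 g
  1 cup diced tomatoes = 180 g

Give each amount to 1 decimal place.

couscous: 476.7 g; dried chickpeas: 0.4 kg; shredded cheddar: 0.1 kg; diced tomatoes: 4.4 tbsp; diced onion: 25.0 g

Scaling factor: 30/36 = 5/6.
couscous: (3 cup + 4 tbsp = 3.25 cup) × 5/6 × 176 g/cup ≈ 476.7 g
dried chickpeas: 2.5 cup × 5/6 × 200 g/cup ÷ 1000 g/kg ≈ 0.4 kg
shredded cheddar: 2/3 cup × 5/6 × 113 g/cup ÷ 1000 g/kg ≈ 0.1 kg
diced tomatoes: 60 g × 5/6 ÷ 180 g/cup × 16 tbsp/cup ≈ 4.4 tbsp
diced onion: 3 tbsp × 5/6 ÷ 16 tbsp/cup × 160 g/cup = 25.0 g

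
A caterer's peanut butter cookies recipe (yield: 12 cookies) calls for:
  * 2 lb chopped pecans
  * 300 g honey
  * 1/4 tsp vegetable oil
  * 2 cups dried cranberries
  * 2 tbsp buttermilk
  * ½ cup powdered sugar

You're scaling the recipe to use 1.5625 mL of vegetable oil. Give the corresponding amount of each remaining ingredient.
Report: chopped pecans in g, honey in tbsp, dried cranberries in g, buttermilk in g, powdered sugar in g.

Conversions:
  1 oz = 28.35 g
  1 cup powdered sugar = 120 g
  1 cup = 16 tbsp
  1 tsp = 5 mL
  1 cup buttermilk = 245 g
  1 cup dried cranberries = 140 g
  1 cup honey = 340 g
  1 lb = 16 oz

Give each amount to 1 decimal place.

chopped pecans: 1134.0 g; honey: 17.6 tbsp; dried cranberries: 350.0 g; buttermilk: 38.3 g; powdered sugar: 75.0 g

The original recipe has 1.25 mL of vegetable oil, so the scaling factor is 1.5625 ÷ 1.25 = 5/4 = 1.25.
chopped pecans: 2 lb × 5/4 × 16 oz/lb × 28.35 g/oz = 1134.0 g
honey: 300 g × 5/4 ÷ 340 g/cup × 16 tbsp/cup ≈ 17.6 tbsp
dried cranberries: 2 cup × 5/4 × 140 g/cup = 350.0 g
buttermilk: 2 tbsp × 5/4 ÷ 16 tbsp/cup × 245 g/cup ≈ 38.3 g
powdered sugar: 0.5 cup × 5/4 × 120 g/cup = 75.0 g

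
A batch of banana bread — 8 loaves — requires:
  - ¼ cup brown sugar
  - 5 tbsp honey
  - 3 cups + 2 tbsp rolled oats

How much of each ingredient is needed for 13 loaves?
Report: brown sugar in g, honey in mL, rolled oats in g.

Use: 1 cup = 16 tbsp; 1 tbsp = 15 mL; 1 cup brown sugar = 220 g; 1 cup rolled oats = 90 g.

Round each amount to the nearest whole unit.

brown sugar: 89 g; honey: 122 mL; rolled oats: 457 g

Scaling factor: 13/8 = 1.625.
brown sugar: 0.25 cup × 13/8 × 220 g/cup ≈ 89 g
honey: 5 tbsp × 13/8 × 15 mL/tbsp ≈ 122 mL
rolled oats: (3 cup + 2 tbsp = 3.125 cup) × 13/8 × 90 g/cup ≈ 457 g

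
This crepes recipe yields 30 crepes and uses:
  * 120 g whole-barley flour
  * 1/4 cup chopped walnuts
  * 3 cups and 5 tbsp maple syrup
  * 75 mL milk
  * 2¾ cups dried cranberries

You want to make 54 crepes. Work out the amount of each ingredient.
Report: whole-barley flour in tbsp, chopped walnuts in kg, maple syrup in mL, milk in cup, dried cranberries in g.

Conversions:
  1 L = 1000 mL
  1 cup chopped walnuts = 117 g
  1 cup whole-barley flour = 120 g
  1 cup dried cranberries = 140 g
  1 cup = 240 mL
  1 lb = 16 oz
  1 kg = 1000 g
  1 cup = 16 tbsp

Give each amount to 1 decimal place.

Scaling factor: 54/30 = 9/5 = 1.8.
whole-barley flour: 120 g × 9/5 ÷ 120 g/cup × 16 tbsp/cup = 28.8 tbsp
chopped walnuts: 0.25 cup × 9/5 × 117 g/cup ÷ 1000 g/kg ≈ 0.1 kg
maple syrup: (3 cup + 5 tbsp = 3.3125 cup) × 9/5 × 240 mL/cup = 1431.0 mL
milk: 75 mL × 9/5 ÷ 240 mL/cup ≈ 0.6 cup
dried cranberries: 2.75 cup × 9/5 × 140 g/cup = 693.0 g

whole-barley flour: 28.8 tbsp; chopped walnuts: 0.1 kg; maple syrup: 1431.0 mL; milk: 0.6 cup; dried cranberries: 693.0 g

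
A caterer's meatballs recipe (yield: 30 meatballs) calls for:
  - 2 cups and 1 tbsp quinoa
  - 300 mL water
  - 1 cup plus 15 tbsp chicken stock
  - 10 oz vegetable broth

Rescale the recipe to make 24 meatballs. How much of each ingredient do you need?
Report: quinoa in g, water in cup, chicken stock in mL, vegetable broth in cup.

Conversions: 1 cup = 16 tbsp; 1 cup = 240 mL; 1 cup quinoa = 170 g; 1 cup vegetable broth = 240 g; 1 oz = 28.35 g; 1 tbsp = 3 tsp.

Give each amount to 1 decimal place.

quinoa: 280.5 g; water: 1.0 cup; chicken stock: 372.0 mL; vegetable broth: 0.9 cup

Scaling factor: 24/30 = 4/5 = 0.8.
quinoa: (2 cup + 1 tbsp = 2.0625 cup) × 4/5 × 170 g/cup = 280.5 g
water: 300 mL × 4/5 ÷ 240 mL/cup = 1.0 cup
chicken stock: (1 cup + 15 tbsp = 1.9375 cup) × 4/5 × 240 mL/cup = 372.0 mL
vegetable broth: 10 oz × 4/5 × 28.35 g/oz ÷ 240 g/cup ≈ 0.9 cup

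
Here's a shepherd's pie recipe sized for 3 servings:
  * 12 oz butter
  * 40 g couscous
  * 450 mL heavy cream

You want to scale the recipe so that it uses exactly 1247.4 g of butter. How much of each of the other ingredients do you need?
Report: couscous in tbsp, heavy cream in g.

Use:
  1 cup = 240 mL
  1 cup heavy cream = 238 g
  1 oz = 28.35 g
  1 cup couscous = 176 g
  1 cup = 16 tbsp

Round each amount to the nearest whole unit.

couscous: 13 tbsp; heavy cream: 1636 g

The original recipe has 340.2 g of butter, so the scaling factor is 1247.4 ÷ 340.2 = 11/3.
couscous: 40 g × 11/3 ÷ 176 g/cup × 16 tbsp/cup ≈ 13 tbsp
heavy cream: 450 mL × 11/3 ÷ 240 mL/cup × 238 g/cup ≈ 1636 g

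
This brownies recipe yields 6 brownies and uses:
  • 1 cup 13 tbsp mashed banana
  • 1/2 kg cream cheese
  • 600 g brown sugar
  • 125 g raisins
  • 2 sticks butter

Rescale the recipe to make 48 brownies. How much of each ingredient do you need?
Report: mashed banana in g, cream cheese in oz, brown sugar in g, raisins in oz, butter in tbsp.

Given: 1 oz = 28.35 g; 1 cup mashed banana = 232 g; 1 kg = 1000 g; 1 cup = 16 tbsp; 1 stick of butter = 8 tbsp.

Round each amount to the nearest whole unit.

mashed banana: 3364 g; cream cheese: 141 oz; brown sugar: 4800 g; raisins: 35 oz; butter: 128 tbsp

Scaling factor: 48/6 = 8.
mashed banana: (1 cup + 13 tbsp = 1.8125 cup) × 8 × 232 g/cup = 3364 g
cream cheese: 0.5 kg × 8 × 1000 g/kg ÷ 28.35 g/oz ≈ 141 oz
brown sugar: 600 g × 8 = 4800 g
raisins: 125 g × 8 ÷ 28.35 g/oz ≈ 35 oz
butter: 2 stick × 8 × 8 tbsp/stick = 128 tbsp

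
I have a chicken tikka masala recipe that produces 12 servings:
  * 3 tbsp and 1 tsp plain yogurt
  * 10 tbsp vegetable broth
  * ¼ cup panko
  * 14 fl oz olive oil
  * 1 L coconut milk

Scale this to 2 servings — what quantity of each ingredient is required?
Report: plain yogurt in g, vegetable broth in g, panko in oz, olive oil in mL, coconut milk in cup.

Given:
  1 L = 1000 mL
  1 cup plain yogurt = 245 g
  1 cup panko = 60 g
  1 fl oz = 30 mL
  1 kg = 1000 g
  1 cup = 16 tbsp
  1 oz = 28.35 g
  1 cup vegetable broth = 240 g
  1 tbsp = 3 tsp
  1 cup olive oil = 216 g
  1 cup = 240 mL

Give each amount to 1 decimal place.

Scaling factor: 2/12 = 1/6.
plain yogurt: (3 tbsp + 1 tsp = 10/3 tbsp) × 1/6 ÷ 16 tbsp/cup × 245 g/cup ≈ 8.5 g
vegetable broth: 10 tbsp × 1/6 ÷ 16 tbsp/cup × 240 g/cup = 25.0 g
panko: 0.25 cup × 1/6 × 60 g/cup ÷ 28.35 g/oz ≈ 0.1 oz
olive oil: 14 fl oz × 1/6 × 30 mL/fl oz = 70.0 mL
coconut milk: 1 L × 1/6 × 1000 mL/L ÷ 240 mL/cup ≈ 0.7 cup

plain yogurt: 8.5 g; vegetable broth: 25.0 g; panko: 0.1 oz; olive oil: 70.0 mL; coconut milk: 0.7 cup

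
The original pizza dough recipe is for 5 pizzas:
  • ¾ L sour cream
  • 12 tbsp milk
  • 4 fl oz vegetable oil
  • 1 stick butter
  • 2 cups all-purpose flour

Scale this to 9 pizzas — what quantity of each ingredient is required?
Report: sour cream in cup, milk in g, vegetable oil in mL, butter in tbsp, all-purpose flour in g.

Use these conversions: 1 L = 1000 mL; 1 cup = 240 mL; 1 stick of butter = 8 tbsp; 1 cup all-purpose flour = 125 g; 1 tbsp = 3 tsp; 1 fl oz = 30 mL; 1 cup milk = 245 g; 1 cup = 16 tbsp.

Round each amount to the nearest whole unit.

sour cream: 6 cup; milk: 331 g; vegetable oil: 216 mL; butter: 14 tbsp; all-purpose flour: 450 g

Scaling factor: 9/5 = 1.8.
sour cream: 0.75 L × 9/5 × 1000 mL/L ÷ 240 mL/cup ≈ 6 cup
milk: 12 tbsp × 9/5 ÷ 16 tbsp/cup × 245 g/cup ≈ 331 g
vegetable oil: 4 fl oz × 9/5 × 30 mL/fl oz = 216 mL
butter: 1 stick × 9/5 × 8 tbsp/stick ≈ 14 tbsp
all-purpose flour: 2 cup × 9/5 × 125 g/cup = 450 g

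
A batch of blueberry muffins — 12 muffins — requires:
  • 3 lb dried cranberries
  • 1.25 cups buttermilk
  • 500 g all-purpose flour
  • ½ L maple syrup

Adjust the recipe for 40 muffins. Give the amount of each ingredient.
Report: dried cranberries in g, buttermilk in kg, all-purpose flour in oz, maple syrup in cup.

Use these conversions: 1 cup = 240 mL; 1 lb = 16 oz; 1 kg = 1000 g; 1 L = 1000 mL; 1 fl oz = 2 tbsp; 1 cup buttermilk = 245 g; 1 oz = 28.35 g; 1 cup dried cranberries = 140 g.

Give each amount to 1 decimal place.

dried cranberries: 4536.0 g; buttermilk: 1.0 kg; all-purpose flour: 58.8 oz; maple syrup: 6.9 cup

Scaling factor: 40/12 = 10/3.
dried cranberries: 3 lb × 10/3 × 16 oz/lb × 28.35 g/oz = 4536.0 g
buttermilk: 1.25 cup × 10/3 × 245 g/cup ÷ 1000 g/kg ≈ 1.0 kg
all-purpose flour: 500 g × 10/3 ÷ 28.35 g/oz ≈ 58.8 oz
maple syrup: 0.5 L × 10/3 × 1000 mL/L ÷ 240 mL/cup ≈ 6.9 cup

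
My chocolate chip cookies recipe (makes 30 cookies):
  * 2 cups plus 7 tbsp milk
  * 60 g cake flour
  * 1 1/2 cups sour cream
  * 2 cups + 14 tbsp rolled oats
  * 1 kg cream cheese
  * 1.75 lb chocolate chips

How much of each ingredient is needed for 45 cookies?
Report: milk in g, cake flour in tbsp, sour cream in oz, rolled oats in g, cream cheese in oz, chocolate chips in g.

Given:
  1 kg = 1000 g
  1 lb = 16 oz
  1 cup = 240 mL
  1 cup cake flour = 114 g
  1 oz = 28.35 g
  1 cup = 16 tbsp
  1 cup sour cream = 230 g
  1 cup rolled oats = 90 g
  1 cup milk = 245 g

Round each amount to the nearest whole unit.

milk: 896 g; cake flour: 13 tbsp; sour cream: 18 oz; rolled oats: 388 g; cream cheese: 53 oz; chocolate chips: 1191 g

Scaling factor: 45/30 = 3/2 = 1.5.
milk: (2 cup + 7 tbsp = 2.4375 cup) × 3/2 × 245 g/cup ≈ 896 g
cake flour: 60 g × 3/2 ÷ 114 g/cup × 16 tbsp/cup ≈ 13 tbsp
sour cream: 1.5 cup × 3/2 × 230 g/cup ÷ 28.35 g/oz ≈ 18 oz
rolled oats: (2 cup + 14 tbsp = 2.875 cup) × 3/2 × 90 g/cup ≈ 388 g
cream cheese: 1 kg × 3/2 × 1000 g/kg ÷ 28.35 g/oz ≈ 53 oz
chocolate chips: 1.75 lb × 3/2 × 16 oz/lb × 28.35 g/oz ≈ 1191 g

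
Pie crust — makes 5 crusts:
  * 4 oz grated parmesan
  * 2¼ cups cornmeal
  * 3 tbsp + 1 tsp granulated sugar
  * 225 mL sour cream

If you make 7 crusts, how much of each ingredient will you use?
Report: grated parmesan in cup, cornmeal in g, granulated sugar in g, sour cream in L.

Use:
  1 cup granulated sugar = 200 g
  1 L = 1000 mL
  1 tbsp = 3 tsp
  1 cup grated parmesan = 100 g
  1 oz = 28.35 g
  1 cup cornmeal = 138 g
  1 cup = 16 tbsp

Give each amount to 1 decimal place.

Scaling factor: 7/5 = 1.4.
grated parmesan: 4 oz × 7/5 × 28.35 g/oz ÷ 100 g/cup ≈ 1.6 cup
cornmeal: 2.25 cup × 7/5 × 138 g/cup = 434.7 g
granulated sugar: (3 tbsp + 1 tsp = 10/3 tbsp) × 7/5 ÷ 16 tbsp/cup × 200 g/cup ≈ 58.3 g
sour cream: 225 mL × 7/5 ÷ 1000 mL/L ≈ 0.3 L

grated parmesan: 1.6 cup; cornmeal: 434.7 g; granulated sugar: 58.3 g; sour cream: 0.3 L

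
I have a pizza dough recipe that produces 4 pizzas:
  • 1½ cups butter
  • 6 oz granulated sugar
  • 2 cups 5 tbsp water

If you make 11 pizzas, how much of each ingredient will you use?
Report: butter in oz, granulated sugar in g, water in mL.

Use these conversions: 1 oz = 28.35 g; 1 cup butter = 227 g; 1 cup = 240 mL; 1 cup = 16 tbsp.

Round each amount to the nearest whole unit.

Scaling factor: 11/4 = 2.75.
butter: 1.5 cup × 11/4 × 227 g/cup ÷ 28.35 g/oz ≈ 33 oz
granulated sugar: 6 oz × 11/4 × 28.35 g/oz ≈ 468 g
water: (2 cup + 5 tbsp = 2.3125 cup) × 11/4 × 240 mL/cup ≈ 1526 mL

butter: 33 oz; granulated sugar: 468 g; water: 1526 mL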